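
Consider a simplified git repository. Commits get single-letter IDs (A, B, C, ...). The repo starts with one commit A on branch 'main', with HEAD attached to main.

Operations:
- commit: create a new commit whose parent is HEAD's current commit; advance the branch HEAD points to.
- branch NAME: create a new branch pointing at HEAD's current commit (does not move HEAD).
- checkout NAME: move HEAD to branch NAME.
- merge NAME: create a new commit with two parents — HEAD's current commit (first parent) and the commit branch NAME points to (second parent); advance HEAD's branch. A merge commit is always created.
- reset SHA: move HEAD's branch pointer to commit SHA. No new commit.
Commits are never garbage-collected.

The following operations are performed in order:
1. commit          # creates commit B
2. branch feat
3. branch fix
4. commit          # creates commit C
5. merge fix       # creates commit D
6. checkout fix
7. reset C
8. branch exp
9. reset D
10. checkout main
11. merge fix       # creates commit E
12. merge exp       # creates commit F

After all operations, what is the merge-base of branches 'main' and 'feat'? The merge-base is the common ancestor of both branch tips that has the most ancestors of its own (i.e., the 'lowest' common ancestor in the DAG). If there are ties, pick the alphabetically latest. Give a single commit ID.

Answer: B

Derivation:
After op 1 (commit): HEAD=main@B [main=B]
After op 2 (branch): HEAD=main@B [feat=B main=B]
After op 3 (branch): HEAD=main@B [feat=B fix=B main=B]
After op 4 (commit): HEAD=main@C [feat=B fix=B main=C]
After op 5 (merge): HEAD=main@D [feat=B fix=B main=D]
After op 6 (checkout): HEAD=fix@B [feat=B fix=B main=D]
After op 7 (reset): HEAD=fix@C [feat=B fix=C main=D]
After op 8 (branch): HEAD=fix@C [exp=C feat=B fix=C main=D]
After op 9 (reset): HEAD=fix@D [exp=C feat=B fix=D main=D]
After op 10 (checkout): HEAD=main@D [exp=C feat=B fix=D main=D]
After op 11 (merge): HEAD=main@E [exp=C feat=B fix=D main=E]
After op 12 (merge): HEAD=main@F [exp=C feat=B fix=D main=F]
ancestors(main=F): ['A', 'B', 'C', 'D', 'E', 'F']
ancestors(feat=B): ['A', 'B']
common: ['A', 'B']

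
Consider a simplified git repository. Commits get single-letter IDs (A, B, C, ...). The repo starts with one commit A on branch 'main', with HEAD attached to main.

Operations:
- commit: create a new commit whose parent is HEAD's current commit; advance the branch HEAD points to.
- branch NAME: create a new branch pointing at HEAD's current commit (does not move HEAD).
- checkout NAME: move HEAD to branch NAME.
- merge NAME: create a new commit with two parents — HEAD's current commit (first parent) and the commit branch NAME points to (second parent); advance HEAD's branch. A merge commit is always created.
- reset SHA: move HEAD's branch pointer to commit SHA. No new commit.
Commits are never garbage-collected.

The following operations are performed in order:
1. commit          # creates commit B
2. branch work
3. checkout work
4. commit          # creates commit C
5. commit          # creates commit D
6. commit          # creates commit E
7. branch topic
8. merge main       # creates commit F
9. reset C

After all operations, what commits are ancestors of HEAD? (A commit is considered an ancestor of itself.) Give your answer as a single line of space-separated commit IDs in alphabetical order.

Answer: A B C

Derivation:
After op 1 (commit): HEAD=main@B [main=B]
After op 2 (branch): HEAD=main@B [main=B work=B]
After op 3 (checkout): HEAD=work@B [main=B work=B]
After op 4 (commit): HEAD=work@C [main=B work=C]
After op 5 (commit): HEAD=work@D [main=B work=D]
After op 6 (commit): HEAD=work@E [main=B work=E]
After op 7 (branch): HEAD=work@E [main=B topic=E work=E]
After op 8 (merge): HEAD=work@F [main=B topic=E work=F]
After op 9 (reset): HEAD=work@C [main=B topic=E work=C]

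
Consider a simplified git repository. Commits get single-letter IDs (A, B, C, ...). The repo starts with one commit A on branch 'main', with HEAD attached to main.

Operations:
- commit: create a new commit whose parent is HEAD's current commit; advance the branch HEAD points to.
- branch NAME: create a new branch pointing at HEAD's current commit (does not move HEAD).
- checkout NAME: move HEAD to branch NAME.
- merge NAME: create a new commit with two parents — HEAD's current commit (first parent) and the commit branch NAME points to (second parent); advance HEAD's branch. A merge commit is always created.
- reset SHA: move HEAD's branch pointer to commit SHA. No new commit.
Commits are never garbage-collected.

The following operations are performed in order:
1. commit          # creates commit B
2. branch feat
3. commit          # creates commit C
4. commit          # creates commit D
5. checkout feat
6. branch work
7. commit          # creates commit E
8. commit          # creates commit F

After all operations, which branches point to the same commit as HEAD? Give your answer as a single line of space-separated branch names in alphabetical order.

Answer: feat

Derivation:
After op 1 (commit): HEAD=main@B [main=B]
After op 2 (branch): HEAD=main@B [feat=B main=B]
After op 3 (commit): HEAD=main@C [feat=B main=C]
After op 4 (commit): HEAD=main@D [feat=B main=D]
After op 5 (checkout): HEAD=feat@B [feat=B main=D]
After op 6 (branch): HEAD=feat@B [feat=B main=D work=B]
After op 7 (commit): HEAD=feat@E [feat=E main=D work=B]
After op 8 (commit): HEAD=feat@F [feat=F main=D work=B]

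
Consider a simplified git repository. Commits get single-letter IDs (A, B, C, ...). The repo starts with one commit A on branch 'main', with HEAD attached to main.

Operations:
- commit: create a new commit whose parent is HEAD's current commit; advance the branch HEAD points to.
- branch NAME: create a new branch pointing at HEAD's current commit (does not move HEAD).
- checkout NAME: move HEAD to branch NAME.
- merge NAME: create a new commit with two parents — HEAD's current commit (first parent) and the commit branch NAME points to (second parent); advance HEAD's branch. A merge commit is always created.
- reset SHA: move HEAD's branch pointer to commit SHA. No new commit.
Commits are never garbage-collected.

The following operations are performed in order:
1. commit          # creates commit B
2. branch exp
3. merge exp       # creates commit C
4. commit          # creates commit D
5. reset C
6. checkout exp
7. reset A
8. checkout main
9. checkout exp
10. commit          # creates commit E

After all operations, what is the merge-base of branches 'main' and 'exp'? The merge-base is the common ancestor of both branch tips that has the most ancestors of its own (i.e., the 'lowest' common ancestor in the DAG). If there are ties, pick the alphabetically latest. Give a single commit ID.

After op 1 (commit): HEAD=main@B [main=B]
After op 2 (branch): HEAD=main@B [exp=B main=B]
After op 3 (merge): HEAD=main@C [exp=B main=C]
After op 4 (commit): HEAD=main@D [exp=B main=D]
After op 5 (reset): HEAD=main@C [exp=B main=C]
After op 6 (checkout): HEAD=exp@B [exp=B main=C]
After op 7 (reset): HEAD=exp@A [exp=A main=C]
After op 8 (checkout): HEAD=main@C [exp=A main=C]
After op 9 (checkout): HEAD=exp@A [exp=A main=C]
After op 10 (commit): HEAD=exp@E [exp=E main=C]
ancestors(main=C): ['A', 'B', 'C']
ancestors(exp=E): ['A', 'E']
common: ['A']

Answer: A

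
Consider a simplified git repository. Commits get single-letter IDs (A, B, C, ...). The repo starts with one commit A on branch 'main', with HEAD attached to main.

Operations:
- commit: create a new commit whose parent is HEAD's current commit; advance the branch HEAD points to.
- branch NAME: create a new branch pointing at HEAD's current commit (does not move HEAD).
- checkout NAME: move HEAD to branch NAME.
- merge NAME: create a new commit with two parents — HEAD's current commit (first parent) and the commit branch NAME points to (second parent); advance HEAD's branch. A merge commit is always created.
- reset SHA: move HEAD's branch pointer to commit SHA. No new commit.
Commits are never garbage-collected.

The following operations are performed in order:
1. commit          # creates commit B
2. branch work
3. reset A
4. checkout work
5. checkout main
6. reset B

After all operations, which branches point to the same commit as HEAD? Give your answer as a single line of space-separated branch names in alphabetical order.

After op 1 (commit): HEAD=main@B [main=B]
After op 2 (branch): HEAD=main@B [main=B work=B]
After op 3 (reset): HEAD=main@A [main=A work=B]
After op 4 (checkout): HEAD=work@B [main=A work=B]
After op 5 (checkout): HEAD=main@A [main=A work=B]
After op 6 (reset): HEAD=main@B [main=B work=B]

Answer: main work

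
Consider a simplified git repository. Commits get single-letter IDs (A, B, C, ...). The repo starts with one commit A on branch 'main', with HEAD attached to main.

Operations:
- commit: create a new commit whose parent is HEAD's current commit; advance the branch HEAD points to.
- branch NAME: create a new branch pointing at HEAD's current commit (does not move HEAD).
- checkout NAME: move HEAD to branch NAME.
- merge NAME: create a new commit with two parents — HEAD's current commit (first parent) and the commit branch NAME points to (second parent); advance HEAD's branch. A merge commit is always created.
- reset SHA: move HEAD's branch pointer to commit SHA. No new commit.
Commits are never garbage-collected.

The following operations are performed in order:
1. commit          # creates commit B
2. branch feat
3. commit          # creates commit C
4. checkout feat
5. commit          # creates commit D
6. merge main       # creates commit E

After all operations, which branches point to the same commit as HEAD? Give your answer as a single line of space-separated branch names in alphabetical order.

Answer: feat

Derivation:
After op 1 (commit): HEAD=main@B [main=B]
After op 2 (branch): HEAD=main@B [feat=B main=B]
After op 3 (commit): HEAD=main@C [feat=B main=C]
After op 4 (checkout): HEAD=feat@B [feat=B main=C]
After op 5 (commit): HEAD=feat@D [feat=D main=C]
After op 6 (merge): HEAD=feat@E [feat=E main=C]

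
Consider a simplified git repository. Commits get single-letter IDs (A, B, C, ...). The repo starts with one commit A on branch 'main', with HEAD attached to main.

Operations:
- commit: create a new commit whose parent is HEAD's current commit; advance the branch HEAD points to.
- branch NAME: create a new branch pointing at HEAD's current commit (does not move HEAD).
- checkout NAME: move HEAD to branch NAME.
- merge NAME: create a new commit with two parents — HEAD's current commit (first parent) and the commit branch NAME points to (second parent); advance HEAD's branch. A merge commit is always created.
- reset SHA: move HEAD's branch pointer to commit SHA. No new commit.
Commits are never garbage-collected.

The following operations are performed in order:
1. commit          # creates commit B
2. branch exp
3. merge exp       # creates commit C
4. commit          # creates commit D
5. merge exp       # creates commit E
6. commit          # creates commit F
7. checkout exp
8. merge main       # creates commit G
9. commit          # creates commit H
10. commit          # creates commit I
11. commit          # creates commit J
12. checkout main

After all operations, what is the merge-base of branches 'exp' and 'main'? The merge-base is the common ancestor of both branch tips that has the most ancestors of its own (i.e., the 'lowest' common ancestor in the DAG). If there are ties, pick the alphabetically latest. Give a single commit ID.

After op 1 (commit): HEAD=main@B [main=B]
After op 2 (branch): HEAD=main@B [exp=B main=B]
After op 3 (merge): HEAD=main@C [exp=B main=C]
After op 4 (commit): HEAD=main@D [exp=B main=D]
After op 5 (merge): HEAD=main@E [exp=B main=E]
After op 6 (commit): HEAD=main@F [exp=B main=F]
After op 7 (checkout): HEAD=exp@B [exp=B main=F]
After op 8 (merge): HEAD=exp@G [exp=G main=F]
After op 9 (commit): HEAD=exp@H [exp=H main=F]
After op 10 (commit): HEAD=exp@I [exp=I main=F]
After op 11 (commit): HEAD=exp@J [exp=J main=F]
After op 12 (checkout): HEAD=main@F [exp=J main=F]
ancestors(exp=J): ['A', 'B', 'C', 'D', 'E', 'F', 'G', 'H', 'I', 'J']
ancestors(main=F): ['A', 'B', 'C', 'D', 'E', 'F']
common: ['A', 'B', 'C', 'D', 'E', 'F']

Answer: F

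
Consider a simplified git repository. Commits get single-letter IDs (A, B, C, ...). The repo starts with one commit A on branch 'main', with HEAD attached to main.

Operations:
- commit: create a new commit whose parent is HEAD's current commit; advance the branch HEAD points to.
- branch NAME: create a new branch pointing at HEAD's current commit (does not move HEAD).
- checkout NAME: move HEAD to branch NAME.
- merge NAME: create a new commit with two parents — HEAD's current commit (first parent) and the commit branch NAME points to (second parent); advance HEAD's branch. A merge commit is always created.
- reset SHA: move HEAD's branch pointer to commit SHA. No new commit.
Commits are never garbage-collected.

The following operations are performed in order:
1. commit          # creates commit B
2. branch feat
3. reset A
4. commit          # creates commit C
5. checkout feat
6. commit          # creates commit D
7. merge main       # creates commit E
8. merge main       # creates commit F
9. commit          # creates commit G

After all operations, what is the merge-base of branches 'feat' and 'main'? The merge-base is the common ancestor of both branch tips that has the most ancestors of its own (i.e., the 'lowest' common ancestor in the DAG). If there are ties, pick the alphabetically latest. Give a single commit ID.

After op 1 (commit): HEAD=main@B [main=B]
After op 2 (branch): HEAD=main@B [feat=B main=B]
After op 3 (reset): HEAD=main@A [feat=B main=A]
After op 4 (commit): HEAD=main@C [feat=B main=C]
After op 5 (checkout): HEAD=feat@B [feat=B main=C]
After op 6 (commit): HEAD=feat@D [feat=D main=C]
After op 7 (merge): HEAD=feat@E [feat=E main=C]
After op 8 (merge): HEAD=feat@F [feat=F main=C]
After op 9 (commit): HEAD=feat@G [feat=G main=C]
ancestors(feat=G): ['A', 'B', 'C', 'D', 'E', 'F', 'G']
ancestors(main=C): ['A', 'C']
common: ['A', 'C']

Answer: C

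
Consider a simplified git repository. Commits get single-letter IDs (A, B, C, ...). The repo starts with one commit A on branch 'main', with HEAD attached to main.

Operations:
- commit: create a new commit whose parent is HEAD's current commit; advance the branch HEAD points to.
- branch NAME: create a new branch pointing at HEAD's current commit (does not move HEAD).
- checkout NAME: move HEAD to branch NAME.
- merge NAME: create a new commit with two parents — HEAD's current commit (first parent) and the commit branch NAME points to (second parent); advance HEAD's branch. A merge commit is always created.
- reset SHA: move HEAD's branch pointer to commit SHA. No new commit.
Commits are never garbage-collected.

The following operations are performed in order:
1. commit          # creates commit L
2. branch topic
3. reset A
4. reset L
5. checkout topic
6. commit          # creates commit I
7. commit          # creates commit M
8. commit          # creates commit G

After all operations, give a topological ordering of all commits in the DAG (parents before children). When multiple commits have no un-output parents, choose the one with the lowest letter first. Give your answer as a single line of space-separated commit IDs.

Answer: A L I M G

Derivation:
After op 1 (commit): HEAD=main@L [main=L]
After op 2 (branch): HEAD=main@L [main=L topic=L]
After op 3 (reset): HEAD=main@A [main=A topic=L]
After op 4 (reset): HEAD=main@L [main=L topic=L]
After op 5 (checkout): HEAD=topic@L [main=L topic=L]
After op 6 (commit): HEAD=topic@I [main=L topic=I]
After op 7 (commit): HEAD=topic@M [main=L topic=M]
After op 8 (commit): HEAD=topic@G [main=L topic=G]
commit A: parents=[]
commit G: parents=['M']
commit I: parents=['L']
commit L: parents=['A']
commit M: parents=['I']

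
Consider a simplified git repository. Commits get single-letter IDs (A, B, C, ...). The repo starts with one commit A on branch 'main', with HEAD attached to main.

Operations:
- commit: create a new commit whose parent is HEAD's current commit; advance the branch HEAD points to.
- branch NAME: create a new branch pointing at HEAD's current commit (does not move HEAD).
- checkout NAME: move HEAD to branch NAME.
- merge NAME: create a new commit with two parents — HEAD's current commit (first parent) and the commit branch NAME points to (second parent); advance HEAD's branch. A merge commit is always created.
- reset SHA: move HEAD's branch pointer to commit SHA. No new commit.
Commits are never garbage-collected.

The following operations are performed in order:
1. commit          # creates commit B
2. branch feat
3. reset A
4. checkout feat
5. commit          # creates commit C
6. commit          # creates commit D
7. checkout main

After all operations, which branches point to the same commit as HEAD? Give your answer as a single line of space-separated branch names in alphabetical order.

Answer: main

Derivation:
After op 1 (commit): HEAD=main@B [main=B]
After op 2 (branch): HEAD=main@B [feat=B main=B]
After op 3 (reset): HEAD=main@A [feat=B main=A]
After op 4 (checkout): HEAD=feat@B [feat=B main=A]
After op 5 (commit): HEAD=feat@C [feat=C main=A]
After op 6 (commit): HEAD=feat@D [feat=D main=A]
After op 7 (checkout): HEAD=main@A [feat=D main=A]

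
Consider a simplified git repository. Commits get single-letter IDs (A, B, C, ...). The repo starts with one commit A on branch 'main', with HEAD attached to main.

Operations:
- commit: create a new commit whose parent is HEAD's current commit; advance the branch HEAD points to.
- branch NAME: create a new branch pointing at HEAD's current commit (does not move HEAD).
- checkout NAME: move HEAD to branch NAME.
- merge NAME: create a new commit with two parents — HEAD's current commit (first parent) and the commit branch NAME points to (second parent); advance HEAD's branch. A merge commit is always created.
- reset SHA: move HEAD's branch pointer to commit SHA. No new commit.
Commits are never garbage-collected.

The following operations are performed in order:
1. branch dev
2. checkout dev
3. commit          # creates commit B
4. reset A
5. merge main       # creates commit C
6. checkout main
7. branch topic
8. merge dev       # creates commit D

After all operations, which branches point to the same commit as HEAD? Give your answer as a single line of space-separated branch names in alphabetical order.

After op 1 (branch): HEAD=main@A [dev=A main=A]
After op 2 (checkout): HEAD=dev@A [dev=A main=A]
After op 3 (commit): HEAD=dev@B [dev=B main=A]
After op 4 (reset): HEAD=dev@A [dev=A main=A]
After op 5 (merge): HEAD=dev@C [dev=C main=A]
After op 6 (checkout): HEAD=main@A [dev=C main=A]
After op 7 (branch): HEAD=main@A [dev=C main=A topic=A]
After op 8 (merge): HEAD=main@D [dev=C main=D topic=A]

Answer: main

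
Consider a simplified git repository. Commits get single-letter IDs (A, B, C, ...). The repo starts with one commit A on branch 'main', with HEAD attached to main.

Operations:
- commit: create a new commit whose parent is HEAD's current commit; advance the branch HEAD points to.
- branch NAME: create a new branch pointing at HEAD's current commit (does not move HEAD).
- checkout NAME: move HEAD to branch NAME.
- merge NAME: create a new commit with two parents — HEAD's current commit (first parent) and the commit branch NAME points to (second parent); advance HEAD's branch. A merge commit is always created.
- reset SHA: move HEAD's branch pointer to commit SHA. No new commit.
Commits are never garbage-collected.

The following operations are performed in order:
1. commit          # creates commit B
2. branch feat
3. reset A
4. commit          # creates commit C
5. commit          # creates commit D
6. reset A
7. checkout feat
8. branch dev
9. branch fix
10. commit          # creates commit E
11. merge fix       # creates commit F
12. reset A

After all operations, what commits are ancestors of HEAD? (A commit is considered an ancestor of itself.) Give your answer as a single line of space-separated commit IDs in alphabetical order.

Answer: A

Derivation:
After op 1 (commit): HEAD=main@B [main=B]
After op 2 (branch): HEAD=main@B [feat=B main=B]
After op 3 (reset): HEAD=main@A [feat=B main=A]
After op 4 (commit): HEAD=main@C [feat=B main=C]
After op 5 (commit): HEAD=main@D [feat=B main=D]
After op 6 (reset): HEAD=main@A [feat=B main=A]
After op 7 (checkout): HEAD=feat@B [feat=B main=A]
After op 8 (branch): HEAD=feat@B [dev=B feat=B main=A]
After op 9 (branch): HEAD=feat@B [dev=B feat=B fix=B main=A]
After op 10 (commit): HEAD=feat@E [dev=B feat=E fix=B main=A]
After op 11 (merge): HEAD=feat@F [dev=B feat=F fix=B main=A]
After op 12 (reset): HEAD=feat@A [dev=B feat=A fix=B main=A]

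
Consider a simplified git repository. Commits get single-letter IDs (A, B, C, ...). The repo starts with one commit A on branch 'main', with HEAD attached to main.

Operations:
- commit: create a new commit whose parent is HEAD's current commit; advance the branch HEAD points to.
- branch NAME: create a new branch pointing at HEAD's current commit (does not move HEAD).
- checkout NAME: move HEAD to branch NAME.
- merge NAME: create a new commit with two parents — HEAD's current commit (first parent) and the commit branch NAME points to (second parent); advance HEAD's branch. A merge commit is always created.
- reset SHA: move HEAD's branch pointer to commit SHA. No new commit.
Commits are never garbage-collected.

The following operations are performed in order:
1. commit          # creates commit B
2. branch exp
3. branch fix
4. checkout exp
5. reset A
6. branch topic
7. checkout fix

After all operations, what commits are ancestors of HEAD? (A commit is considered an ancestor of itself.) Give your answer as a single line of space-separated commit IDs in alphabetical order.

Answer: A B

Derivation:
After op 1 (commit): HEAD=main@B [main=B]
After op 2 (branch): HEAD=main@B [exp=B main=B]
After op 3 (branch): HEAD=main@B [exp=B fix=B main=B]
After op 4 (checkout): HEAD=exp@B [exp=B fix=B main=B]
After op 5 (reset): HEAD=exp@A [exp=A fix=B main=B]
After op 6 (branch): HEAD=exp@A [exp=A fix=B main=B topic=A]
After op 7 (checkout): HEAD=fix@B [exp=A fix=B main=B topic=A]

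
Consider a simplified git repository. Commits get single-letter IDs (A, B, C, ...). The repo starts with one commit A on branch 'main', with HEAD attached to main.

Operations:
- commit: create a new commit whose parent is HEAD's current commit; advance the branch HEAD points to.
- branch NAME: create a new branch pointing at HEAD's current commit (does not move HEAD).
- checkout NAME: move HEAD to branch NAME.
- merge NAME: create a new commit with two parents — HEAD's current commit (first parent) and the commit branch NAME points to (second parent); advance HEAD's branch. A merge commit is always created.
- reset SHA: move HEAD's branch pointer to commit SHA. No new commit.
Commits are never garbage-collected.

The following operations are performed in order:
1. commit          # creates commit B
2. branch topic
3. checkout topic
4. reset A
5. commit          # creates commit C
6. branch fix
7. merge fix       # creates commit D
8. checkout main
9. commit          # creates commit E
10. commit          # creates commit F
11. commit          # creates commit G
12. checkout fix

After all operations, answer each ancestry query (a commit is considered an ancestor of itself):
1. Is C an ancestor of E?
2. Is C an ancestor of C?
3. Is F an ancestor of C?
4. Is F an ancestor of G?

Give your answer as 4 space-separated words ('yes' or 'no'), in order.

Answer: no yes no yes

Derivation:
After op 1 (commit): HEAD=main@B [main=B]
After op 2 (branch): HEAD=main@B [main=B topic=B]
After op 3 (checkout): HEAD=topic@B [main=B topic=B]
After op 4 (reset): HEAD=topic@A [main=B topic=A]
After op 5 (commit): HEAD=topic@C [main=B topic=C]
After op 6 (branch): HEAD=topic@C [fix=C main=B topic=C]
After op 7 (merge): HEAD=topic@D [fix=C main=B topic=D]
After op 8 (checkout): HEAD=main@B [fix=C main=B topic=D]
After op 9 (commit): HEAD=main@E [fix=C main=E topic=D]
After op 10 (commit): HEAD=main@F [fix=C main=F topic=D]
After op 11 (commit): HEAD=main@G [fix=C main=G topic=D]
After op 12 (checkout): HEAD=fix@C [fix=C main=G topic=D]
ancestors(E) = {A,B,E}; C in? no
ancestors(C) = {A,C}; C in? yes
ancestors(C) = {A,C}; F in? no
ancestors(G) = {A,B,E,F,G}; F in? yes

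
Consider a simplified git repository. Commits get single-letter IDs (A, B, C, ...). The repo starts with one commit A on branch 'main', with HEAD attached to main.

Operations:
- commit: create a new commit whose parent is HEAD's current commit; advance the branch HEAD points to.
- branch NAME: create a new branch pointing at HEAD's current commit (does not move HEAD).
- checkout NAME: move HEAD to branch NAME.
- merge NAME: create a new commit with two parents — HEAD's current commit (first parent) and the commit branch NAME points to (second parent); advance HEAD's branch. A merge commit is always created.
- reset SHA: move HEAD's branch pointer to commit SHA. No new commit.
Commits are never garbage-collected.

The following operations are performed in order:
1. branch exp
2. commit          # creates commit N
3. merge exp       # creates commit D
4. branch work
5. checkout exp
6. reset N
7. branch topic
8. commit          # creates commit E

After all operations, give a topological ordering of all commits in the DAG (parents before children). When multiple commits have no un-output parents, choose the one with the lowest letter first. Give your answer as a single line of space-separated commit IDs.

Answer: A N D E

Derivation:
After op 1 (branch): HEAD=main@A [exp=A main=A]
After op 2 (commit): HEAD=main@N [exp=A main=N]
After op 3 (merge): HEAD=main@D [exp=A main=D]
After op 4 (branch): HEAD=main@D [exp=A main=D work=D]
After op 5 (checkout): HEAD=exp@A [exp=A main=D work=D]
After op 6 (reset): HEAD=exp@N [exp=N main=D work=D]
After op 7 (branch): HEAD=exp@N [exp=N main=D topic=N work=D]
After op 8 (commit): HEAD=exp@E [exp=E main=D topic=N work=D]
commit A: parents=[]
commit D: parents=['N', 'A']
commit E: parents=['N']
commit N: parents=['A']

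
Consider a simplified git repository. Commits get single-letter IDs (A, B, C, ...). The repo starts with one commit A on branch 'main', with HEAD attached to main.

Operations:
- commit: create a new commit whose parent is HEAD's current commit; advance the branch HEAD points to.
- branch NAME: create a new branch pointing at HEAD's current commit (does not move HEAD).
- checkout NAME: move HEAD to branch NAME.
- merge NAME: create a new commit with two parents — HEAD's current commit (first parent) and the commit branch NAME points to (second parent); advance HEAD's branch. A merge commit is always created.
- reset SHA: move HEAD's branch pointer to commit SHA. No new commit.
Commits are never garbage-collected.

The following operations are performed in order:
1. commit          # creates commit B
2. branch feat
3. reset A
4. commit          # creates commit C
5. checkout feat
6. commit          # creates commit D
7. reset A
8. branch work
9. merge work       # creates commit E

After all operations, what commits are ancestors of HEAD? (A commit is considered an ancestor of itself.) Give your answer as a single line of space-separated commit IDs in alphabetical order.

Answer: A E

Derivation:
After op 1 (commit): HEAD=main@B [main=B]
After op 2 (branch): HEAD=main@B [feat=B main=B]
After op 3 (reset): HEAD=main@A [feat=B main=A]
After op 4 (commit): HEAD=main@C [feat=B main=C]
After op 5 (checkout): HEAD=feat@B [feat=B main=C]
After op 6 (commit): HEAD=feat@D [feat=D main=C]
After op 7 (reset): HEAD=feat@A [feat=A main=C]
After op 8 (branch): HEAD=feat@A [feat=A main=C work=A]
After op 9 (merge): HEAD=feat@E [feat=E main=C work=A]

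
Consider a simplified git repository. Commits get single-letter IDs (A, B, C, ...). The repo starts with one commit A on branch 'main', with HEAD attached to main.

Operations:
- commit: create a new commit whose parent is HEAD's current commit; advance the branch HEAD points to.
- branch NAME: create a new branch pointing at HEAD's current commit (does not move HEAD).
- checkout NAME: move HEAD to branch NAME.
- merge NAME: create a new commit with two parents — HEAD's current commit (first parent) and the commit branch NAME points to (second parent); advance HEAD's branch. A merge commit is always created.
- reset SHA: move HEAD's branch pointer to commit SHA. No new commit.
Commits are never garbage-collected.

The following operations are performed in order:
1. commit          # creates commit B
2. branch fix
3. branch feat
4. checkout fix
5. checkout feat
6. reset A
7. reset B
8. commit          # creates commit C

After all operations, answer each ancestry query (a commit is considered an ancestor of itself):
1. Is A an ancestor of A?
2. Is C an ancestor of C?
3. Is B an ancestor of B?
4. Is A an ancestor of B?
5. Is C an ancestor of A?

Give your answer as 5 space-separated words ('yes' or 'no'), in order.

After op 1 (commit): HEAD=main@B [main=B]
After op 2 (branch): HEAD=main@B [fix=B main=B]
After op 3 (branch): HEAD=main@B [feat=B fix=B main=B]
After op 4 (checkout): HEAD=fix@B [feat=B fix=B main=B]
After op 5 (checkout): HEAD=feat@B [feat=B fix=B main=B]
After op 6 (reset): HEAD=feat@A [feat=A fix=B main=B]
After op 7 (reset): HEAD=feat@B [feat=B fix=B main=B]
After op 8 (commit): HEAD=feat@C [feat=C fix=B main=B]
ancestors(A) = {A}; A in? yes
ancestors(C) = {A,B,C}; C in? yes
ancestors(B) = {A,B}; B in? yes
ancestors(B) = {A,B}; A in? yes
ancestors(A) = {A}; C in? no

Answer: yes yes yes yes no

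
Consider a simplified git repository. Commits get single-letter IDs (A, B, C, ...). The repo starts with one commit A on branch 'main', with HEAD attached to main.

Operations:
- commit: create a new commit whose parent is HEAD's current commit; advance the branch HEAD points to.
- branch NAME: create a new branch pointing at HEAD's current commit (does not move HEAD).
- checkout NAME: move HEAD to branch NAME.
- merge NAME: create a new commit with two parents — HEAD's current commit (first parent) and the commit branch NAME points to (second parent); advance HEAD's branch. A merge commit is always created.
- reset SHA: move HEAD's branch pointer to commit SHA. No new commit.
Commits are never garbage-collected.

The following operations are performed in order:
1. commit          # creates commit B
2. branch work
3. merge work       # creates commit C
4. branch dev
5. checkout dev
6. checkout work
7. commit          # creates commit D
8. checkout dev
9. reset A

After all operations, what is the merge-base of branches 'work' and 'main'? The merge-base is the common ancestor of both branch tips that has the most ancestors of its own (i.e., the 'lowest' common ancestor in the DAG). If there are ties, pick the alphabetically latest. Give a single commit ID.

Answer: B

Derivation:
After op 1 (commit): HEAD=main@B [main=B]
After op 2 (branch): HEAD=main@B [main=B work=B]
After op 3 (merge): HEAD=main@C [main=C work=B]
After op 4 (branch): HEAD=main@C [dev=C main=C work=B]
After op 5 (checkout): HEAD=dev@C [dev=C main=C work=B]
After op 6 (checkout): HEAD=work@B [dev=C main=C work=B]
After op 7 (commit): HEAD=work@D [dev=C main=C work=D]
After op 8 (checkout): HEAD=dev@C [dev=C main=C work=D]
After op 9 (reset): HEAD=dev@A [dev=A main=C work=D]
ancestors(work=D): ['A', 'B', 'D']
ancestors(main=C): ['A', 'B', 'C']
common: ['A', 'B']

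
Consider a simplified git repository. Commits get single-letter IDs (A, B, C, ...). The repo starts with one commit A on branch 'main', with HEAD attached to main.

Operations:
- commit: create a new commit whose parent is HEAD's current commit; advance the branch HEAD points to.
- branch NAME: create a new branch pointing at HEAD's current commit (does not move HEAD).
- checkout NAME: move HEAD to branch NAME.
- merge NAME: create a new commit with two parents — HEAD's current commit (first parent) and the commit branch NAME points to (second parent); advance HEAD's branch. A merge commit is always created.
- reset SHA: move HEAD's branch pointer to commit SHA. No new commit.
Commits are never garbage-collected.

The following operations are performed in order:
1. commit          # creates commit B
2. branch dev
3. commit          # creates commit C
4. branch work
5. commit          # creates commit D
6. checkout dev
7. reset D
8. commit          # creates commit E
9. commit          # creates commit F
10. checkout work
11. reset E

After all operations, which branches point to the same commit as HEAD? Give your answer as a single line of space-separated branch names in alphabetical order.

After op 1 (commit): HEAD=main@B [main=B]
After op 2 (branch): HEAD=main@B [dev=B main=B]
After op 3 (commit): HEAD=main@C [dev=B main=C]
After op 4 (branch): HEAD=main@C [dev=B main=C work=C]
After op 5 (commit): HEAD=main@D [dev=B main=D work=C]
After op 6 (checkout): HEAD=dev@B [dev=B main=D work=C]
After op 7 (reset): HEAD=dev@D [dev=D main=D work=C]
After op 8 (commit): HEAD=dev@E [dev=E main=D work=C]
After op 9 (commit): HEAD=dev@F [dev=F main=D work=C]
After op 10 (checkout): HEAD=work@C [dev=F main=D work=C]
After op 11 (reset): HEAD=work@E [dev=F main=D work=E]

Answer: work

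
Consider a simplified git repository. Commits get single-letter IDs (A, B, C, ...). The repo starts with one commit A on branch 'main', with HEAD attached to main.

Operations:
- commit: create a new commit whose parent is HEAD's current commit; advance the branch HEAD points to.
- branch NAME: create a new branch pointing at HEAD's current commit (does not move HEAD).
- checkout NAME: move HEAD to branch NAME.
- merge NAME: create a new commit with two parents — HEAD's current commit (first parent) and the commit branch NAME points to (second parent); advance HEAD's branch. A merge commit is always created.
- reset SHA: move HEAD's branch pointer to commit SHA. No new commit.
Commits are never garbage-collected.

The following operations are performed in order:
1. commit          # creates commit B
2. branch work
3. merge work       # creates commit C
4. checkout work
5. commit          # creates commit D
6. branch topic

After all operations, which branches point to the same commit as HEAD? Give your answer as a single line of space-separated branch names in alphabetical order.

After op 1 (commit): HEAD=main@B [main=B]
After op 2 (branch): HEAD=main@B [main=B work=B]
After op 3 (merge): HEAD=main@C [main=C work=B]
After op 4 (checkout): HEAD=work@B [main=C work=B]
After op 5 (commit): HEAD=work@D [main=C work=D]
After op 6 (branch): HEAD=work@D [main=C topic=D work=D]

Answer: topic work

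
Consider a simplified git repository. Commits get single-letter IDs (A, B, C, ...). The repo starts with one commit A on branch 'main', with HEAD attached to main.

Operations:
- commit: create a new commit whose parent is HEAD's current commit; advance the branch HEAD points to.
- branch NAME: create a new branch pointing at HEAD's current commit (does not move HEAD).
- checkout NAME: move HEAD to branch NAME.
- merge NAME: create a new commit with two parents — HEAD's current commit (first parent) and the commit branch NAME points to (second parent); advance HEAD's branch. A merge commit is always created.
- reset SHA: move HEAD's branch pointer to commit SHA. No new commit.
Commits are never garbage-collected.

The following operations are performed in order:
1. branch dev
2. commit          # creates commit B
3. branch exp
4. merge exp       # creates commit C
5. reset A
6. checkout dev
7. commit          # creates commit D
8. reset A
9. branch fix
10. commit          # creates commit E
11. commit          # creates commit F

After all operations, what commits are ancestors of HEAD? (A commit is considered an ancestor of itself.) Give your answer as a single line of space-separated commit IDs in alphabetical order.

After op 1 (branch): HEAD=main@A [dev=A main=A]
After op 2 (commit): HEAD=main@B [dev=A main=B]
After op 3 (branch): HEAD=main@B [dev=A exp=B main=B]
After op 4 (merge): HEAD=main@C [dev=A exp=B main=C]
After op 5 (reset): HEAD=main@A [dev=A exp=B main=A]
After op 6 (checkout): HEAD=dev@A [dev=A exp=B main=A]
After op 7 (commit): HEAD=dev@D [dev=D exp=B main=A]
After op 8 (reset): HEAD=dev@A [dev=A exp=B main=A]
After op 9 (branch): HEAD=dev@A [dev=A exp=B fix=A main=A]
After op 10 (commit): HEAD=dev@E [dev=E exp=B fix=A main=A]
After op 11 (commit): HEAD=dev@F [dev=F exp=B fix=A main=A]

Answer: A E F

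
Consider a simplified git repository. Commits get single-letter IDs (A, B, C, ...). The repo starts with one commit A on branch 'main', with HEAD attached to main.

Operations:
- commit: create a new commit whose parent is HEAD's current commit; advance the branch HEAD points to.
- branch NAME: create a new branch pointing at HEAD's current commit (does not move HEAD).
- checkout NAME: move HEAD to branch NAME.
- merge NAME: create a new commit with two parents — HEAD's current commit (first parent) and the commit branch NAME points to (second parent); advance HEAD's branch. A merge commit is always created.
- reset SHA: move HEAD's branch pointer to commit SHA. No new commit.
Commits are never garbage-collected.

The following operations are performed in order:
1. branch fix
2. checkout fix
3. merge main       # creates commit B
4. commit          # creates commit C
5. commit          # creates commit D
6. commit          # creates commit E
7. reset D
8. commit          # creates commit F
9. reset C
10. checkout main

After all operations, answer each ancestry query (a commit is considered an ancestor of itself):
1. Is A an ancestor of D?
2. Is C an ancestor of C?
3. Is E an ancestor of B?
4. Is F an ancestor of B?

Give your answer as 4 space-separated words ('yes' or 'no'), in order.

After op 1 (branch): HEAD=main@A [fix=A main=A]
After op 2 (checkout): HEAD=fix@A [fix=A main=A]
After op 3 (merge): HEAD=fix@B [fix=B main=A]
After op 4 (commit): HEAD=fix@C [fix=C main=A]
After op 5 (commit): HEAD=fix@D [fix=D main=A]
After op 6 (commit): HEAD=fix@E [fix=E main=A]
After op 7 (reset): HEAD=fix@D [fix=D main=A]
After op 8 (commit): HEAD=fix@F [fix=F main=A]
After op 9 (reset): HEAD=fix@C [fix=C main=A]
After op 10 (checkout): HEAD=main@A [fix=C main=A]
ancestors(D) = {A,B,C,D}; A in? yes
ancestors(C) = {A,B,C}; C in? yes
ancestors(B) = {A,B}; E in? no
ancestors(B) = {A,B}; F in? no

Answer: yes yes no no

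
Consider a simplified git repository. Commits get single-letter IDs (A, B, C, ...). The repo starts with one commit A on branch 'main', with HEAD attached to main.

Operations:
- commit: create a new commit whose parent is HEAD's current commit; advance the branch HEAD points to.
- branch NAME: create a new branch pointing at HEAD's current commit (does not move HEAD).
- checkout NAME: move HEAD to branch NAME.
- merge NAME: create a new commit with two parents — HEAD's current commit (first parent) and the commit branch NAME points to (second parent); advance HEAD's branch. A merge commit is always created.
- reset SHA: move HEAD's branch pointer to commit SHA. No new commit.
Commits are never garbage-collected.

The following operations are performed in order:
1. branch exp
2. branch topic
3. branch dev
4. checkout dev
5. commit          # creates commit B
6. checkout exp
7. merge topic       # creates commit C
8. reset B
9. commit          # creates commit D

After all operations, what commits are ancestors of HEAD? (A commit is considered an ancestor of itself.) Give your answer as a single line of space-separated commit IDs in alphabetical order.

After op 1 (branch): HEAD=main@A [exp=A main=A]
After op 2 (branch): HEAD=main@A [exp=A main=A topic=A]
After op 3 (branch): HEAD=main@A [dev=A exp=A main=A topic=A]
After op 4 (checkout): HEAD=dev@A [dev=A exp=A main=A topic=A]
After op 5 (commit): HEAD=dev@B [dev=B exp=A main=A topic=A]
After op 6 (checkout): HEAD=exp@A [dev=B exp=A main=A topic=A]
After op 7 (merge): HEAD=exp@C [dev=B exp=C main=A topic=A]
After op 8 (reset): HEAD=exp@B [dev=B exp=B main=A topic=A]
After op 9 (commit): HEAD=exp@D [dev=B exp=D main=A topic=A]

Answer: A B D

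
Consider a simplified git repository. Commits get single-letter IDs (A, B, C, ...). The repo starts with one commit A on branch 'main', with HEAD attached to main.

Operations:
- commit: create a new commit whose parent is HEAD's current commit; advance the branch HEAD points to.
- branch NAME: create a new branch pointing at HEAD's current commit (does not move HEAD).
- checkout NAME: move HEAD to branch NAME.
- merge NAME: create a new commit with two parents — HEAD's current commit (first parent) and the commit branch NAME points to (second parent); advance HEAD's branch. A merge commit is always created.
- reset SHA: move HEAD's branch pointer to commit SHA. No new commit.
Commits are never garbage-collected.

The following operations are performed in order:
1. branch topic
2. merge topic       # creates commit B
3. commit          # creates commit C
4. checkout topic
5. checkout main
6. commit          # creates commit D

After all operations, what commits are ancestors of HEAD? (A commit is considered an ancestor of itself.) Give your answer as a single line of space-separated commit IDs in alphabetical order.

After op 1 (branch): HEAD=main@A [main=A topic=A]
After op 2 (merge): HEAD=main@B [main=B topic=A]
After op 3 (commit): HEAD=main@C [main=C topic=A]
After op 4 (checkout): HEAD=topic@A [main=C topic=A]
After op 5 (checkout): HEAD=main@C [main=C topic=A]
After op 6 (commit): HEAD=main@D [main=D topic=A]

Answer: A B C D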